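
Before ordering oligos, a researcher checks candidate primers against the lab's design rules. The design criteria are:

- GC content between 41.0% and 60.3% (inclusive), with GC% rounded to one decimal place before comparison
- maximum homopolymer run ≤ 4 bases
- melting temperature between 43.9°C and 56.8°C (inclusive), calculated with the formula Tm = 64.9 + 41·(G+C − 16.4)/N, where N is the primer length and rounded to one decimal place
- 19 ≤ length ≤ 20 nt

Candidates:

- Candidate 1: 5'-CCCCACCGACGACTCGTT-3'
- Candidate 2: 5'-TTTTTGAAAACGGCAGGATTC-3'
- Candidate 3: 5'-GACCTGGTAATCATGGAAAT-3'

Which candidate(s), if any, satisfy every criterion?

None of the candidates satisfy all criteria.

Candidate 1 (18 nt, A=3 T=3 G=3 C=9): GC 12/18 = 66.7%, outside 41.0–60.3% ✗; longest run = 4 ✓; Tm = 64.9 + 41·(12 − 16.4)/18 = 54.9°C ✓; length 18, outside 19–20 ✗ — fails.
Candidate 2 (21 nt, A=6 T=7 G=5 C=3): GC 8/21 = 38.1%, outside 41.0–60.3% ✗; longest run = 5, exceeds 4 ✗; Tm = 64.9 + 41·(8 − 16.4)/21 = 48.5°C ✓; length 21, outside 19–20 ✗ — fails.
Candidate 3 (20 nt, A=7 T=5 G=5 C=3): GC 8/20 = 40.0%, outside 41.0–60.3% ✗; longest run = 3 ✓; Tm = 64.9 + 41·(8 − 16.4)/20 = 47.7°C ✓; length 20 ✓ — fails.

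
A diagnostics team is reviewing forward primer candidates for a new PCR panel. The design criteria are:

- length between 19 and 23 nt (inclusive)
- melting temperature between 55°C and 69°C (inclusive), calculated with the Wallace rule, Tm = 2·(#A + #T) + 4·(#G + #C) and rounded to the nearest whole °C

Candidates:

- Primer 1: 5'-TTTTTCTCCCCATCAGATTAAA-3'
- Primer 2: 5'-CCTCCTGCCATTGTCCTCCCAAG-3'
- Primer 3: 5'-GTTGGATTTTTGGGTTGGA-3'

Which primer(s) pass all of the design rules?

Primer 1 (22 nt, A=6 T=9 G=1 C=6): length 22 ✓; Tm = 2·15 + 4·7 = 58°C ✓ — passes.
Primer 2 (23 nt, A=3 T=6 G=3 C=11): length 23 ✓; Tm = 2·9 + 4·14 = 74°C, outside 55–69°C ✗ — fails.
Primer 3 (19 nt, A=2 T=9 G=8 C=0): length 19 ✓; Tm = 2·11 + 4·8 = 54°C, outside 55–69°C ✗ — fails.

Primer 1 only.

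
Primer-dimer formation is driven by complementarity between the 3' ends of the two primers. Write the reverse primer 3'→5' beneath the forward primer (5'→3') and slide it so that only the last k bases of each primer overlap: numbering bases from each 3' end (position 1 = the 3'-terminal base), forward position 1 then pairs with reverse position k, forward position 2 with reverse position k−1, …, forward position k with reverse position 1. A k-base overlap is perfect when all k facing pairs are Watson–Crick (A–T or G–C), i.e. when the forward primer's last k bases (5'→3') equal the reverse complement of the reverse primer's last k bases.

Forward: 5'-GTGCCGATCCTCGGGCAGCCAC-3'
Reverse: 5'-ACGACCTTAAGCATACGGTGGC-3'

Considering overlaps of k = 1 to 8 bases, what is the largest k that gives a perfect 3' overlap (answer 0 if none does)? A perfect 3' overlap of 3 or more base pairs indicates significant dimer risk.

Last 8 bases (5'→3') — forward …GCAGCCAC, reverse …ACGGTGGC.
Reverse complement of the reverse primer's last 8 bases: GCCACCGT; its first k bases are the reverse complement of the reverse primer's last k bases, so a perfect k-base overlap needs the forward primer's last k bases to equal them.
Comparing (forward last k vs required): k=1: C vs G ✗; k=2: AC vs GC ✗; k=3: CAC vs GCC ✗; k=4: CCAC vs GCCA ✗; k=5: GCCAC vs GCCAC ✓; k=6: AGCCAC vs GCCACC ✗; k=7: CAGCCAC vs GCCACCG ✗; k=8: GCAGCCAC vs GCCACCGT ✗.
Only k = 5 is perfect, so the longest perfect 3' overlap is 5.

Longest perfect overlap: 5 complementary base pairs; significant dimer risk (threshold 3).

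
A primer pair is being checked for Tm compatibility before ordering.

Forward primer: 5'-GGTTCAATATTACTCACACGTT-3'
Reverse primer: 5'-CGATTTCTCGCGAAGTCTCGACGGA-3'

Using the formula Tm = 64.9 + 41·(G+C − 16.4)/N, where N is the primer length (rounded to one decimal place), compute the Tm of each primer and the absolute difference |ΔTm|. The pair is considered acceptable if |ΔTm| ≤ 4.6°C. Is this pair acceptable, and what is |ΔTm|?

Forward: G+C = 8, N = 22 → Tm = 64.9 + 41·(8 − 16.4)/22 = 49.2°C.
Reverse: G+C = 14, N = 25 → Tm = 64.9 + 41·(14 − 16.4)/25 = 61.0°C.
|ΔTm| = |49.2 − 61.0| = 11.8°C, > 4.6°C.

|ΔTm| = 11.8°C; the pair is not acceptable.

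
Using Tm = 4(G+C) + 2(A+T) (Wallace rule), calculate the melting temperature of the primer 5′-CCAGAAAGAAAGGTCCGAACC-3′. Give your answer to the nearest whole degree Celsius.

64°C

Base counts: A=9, T=1, G=5, C=6 (length 21).
Tm = 2·(9+1) + 4·(5+6) = 2·10 + 4·11 = 20 + 44 = 64°C.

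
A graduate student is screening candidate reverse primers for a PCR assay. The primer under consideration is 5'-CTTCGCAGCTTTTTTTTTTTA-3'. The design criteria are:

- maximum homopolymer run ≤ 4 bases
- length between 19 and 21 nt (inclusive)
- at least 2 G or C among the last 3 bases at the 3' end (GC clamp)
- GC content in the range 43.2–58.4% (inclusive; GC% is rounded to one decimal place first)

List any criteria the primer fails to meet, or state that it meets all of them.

Fails: homopolymer run, GC clamp, GC content.

Base counts: A=2, T=13, G=2, C=4 (length 21).
homopolymer run: longest run = 11, exceeds 4 ✗
length: length 21 ✓
GC clamp: 3' end TTA has 0 G/C, need ≥2 ✗
GC content: GC 6/21 = 28.6%, outside 43.2–58.4% ✗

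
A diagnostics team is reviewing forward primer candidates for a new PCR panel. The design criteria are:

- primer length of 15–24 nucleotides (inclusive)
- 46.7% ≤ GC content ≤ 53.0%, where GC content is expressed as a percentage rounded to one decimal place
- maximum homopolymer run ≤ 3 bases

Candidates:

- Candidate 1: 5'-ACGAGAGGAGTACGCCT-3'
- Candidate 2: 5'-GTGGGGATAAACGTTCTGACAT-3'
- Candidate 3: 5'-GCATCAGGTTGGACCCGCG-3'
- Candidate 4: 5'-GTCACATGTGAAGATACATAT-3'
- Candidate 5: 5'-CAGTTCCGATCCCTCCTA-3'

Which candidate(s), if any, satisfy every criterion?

None of the candidates satisfy all criteria.

Candidate 1 (17 nt, A=5 T=2 G=6 C=4): length 17 ✓; GC 10/17 = 58.8%, outside 46.7–53.0% ✗; longest run = 2 ✓ — fails.
Candidate 2 (22 nt, A=6 T=6 G=7 C=3): length 22 ✓; GC 10/22 = 45.5%, outside 46.7–53.0% ✗; longest run = 4, exceeds 3 ✗ — fails.
Candidate 3 (19 nt, A=3 T=3 G=7 C=6): length 19 ✓; GC 13/19 = 68.4%, outside 46.7–53.0% ✗; longest run = 3 ✓ — fails.
Candidate 4 (21 nt, A=8 T=6 G=4 C=3): length 21 ✓; GC 7/21 = 33.3%, outside 46.7–53.0% ✗; longest run = 2 ✓ — fails.
Candidate 5 (18 nt, A=3 T=5 G=2 C=8): length 18 ✓; GC 10/18 = 55.6%, outside 46.7–53.0% ✗; longest run = 3 ✓ — fails.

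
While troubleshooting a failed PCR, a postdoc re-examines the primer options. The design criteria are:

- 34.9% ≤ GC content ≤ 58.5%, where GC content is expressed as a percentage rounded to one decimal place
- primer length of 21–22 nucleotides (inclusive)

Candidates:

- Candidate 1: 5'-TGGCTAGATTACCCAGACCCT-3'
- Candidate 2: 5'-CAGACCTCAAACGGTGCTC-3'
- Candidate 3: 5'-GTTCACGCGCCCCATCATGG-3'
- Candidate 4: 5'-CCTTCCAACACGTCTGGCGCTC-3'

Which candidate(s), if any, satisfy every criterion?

Candidate 1 (21 nt, A=5 T=5 G=4 C=7): GC 11/21 = 52.4% ✓; length 21 ✓ — passes.
Candidate 2 (19 nt, A=5 T=3 G=4 C=7): GC 11/19 = 57.9% ✓; length 19, outside 21–22 ✗ — fails.
Candidate 3 (20 nt, A=3 T=4 G=5 C=8): GC 13/20 = 65.0%, outside 34.9–58.5% ✗; length 20, outside 21–22 ✗ — fails.
Candidate 4 (22 nt, A=3 T=5 G=4 C=10): GC 14/22 = 63.6%, outside 34.9–58.5% ✗; length 22 ✓ — fails.

Candidate 1 only.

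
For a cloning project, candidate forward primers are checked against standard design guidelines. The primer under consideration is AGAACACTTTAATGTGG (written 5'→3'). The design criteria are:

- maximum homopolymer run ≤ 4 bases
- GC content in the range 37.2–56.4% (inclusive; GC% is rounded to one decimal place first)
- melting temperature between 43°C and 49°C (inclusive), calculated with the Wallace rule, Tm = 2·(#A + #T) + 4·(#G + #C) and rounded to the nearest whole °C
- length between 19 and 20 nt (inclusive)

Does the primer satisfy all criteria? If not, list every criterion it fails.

Base counts: A=6, T=5, G=4, C=2 (length 17).
homopolymer run: longest run = 3 ✓
GC content: GC 6/17 = 35.3%, outside 37.2–56.4% ✗
Tm: Tm = 2·11 + 4·6 = 46°C ✓
length: length 17, outside 19–20 ✗

Fails: GC content, length.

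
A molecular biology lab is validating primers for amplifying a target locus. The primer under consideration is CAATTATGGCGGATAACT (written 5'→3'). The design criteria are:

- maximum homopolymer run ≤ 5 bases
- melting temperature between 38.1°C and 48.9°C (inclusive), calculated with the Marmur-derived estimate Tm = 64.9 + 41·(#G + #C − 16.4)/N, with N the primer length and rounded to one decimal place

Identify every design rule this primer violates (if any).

Base counts: A=6, T=5, G=4, C=3 (length 18).
homopolymer run: longest run = 2 ✓
Tm: Tm = 64.9 + 41·(7 − 16.4)/18 = 43.5°C ✓

Meets all criteria.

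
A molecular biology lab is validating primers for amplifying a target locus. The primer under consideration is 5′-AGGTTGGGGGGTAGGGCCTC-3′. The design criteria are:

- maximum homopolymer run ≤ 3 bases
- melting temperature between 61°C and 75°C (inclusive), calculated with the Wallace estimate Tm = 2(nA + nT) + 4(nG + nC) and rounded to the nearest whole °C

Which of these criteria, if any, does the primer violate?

Base counts: A=2, T=4, G=11, C=3 (length 20).
homopolymer run: longest run = 6, exceeds 3 ✗
Tm: Tm = 2·6 + 4·14 = 68°C ✓

Fails: homopolymer run.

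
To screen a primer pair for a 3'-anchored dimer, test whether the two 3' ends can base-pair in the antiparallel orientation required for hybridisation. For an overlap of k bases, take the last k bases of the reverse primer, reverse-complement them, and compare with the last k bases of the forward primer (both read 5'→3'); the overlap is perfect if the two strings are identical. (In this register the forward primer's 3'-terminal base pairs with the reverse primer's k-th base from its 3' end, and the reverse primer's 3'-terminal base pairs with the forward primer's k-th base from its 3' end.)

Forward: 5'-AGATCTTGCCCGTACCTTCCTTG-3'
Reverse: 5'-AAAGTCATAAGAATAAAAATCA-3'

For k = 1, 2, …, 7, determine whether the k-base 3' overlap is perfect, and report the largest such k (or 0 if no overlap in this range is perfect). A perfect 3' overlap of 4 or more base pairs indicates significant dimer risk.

Last 7 bases (5'→3') — forward …TTCCTTG, reverse …AAAATCA.
Reverse complement of the reverse primer's last 7 bases: TGATTTT; its first k bases are the reverse complement of the reverse primer's last k bases, so a perfect k-base overlap needs the forward primer's last k bases to equal them.
Comparing (forward last k vs required): k=1: G vs T ✗; k=2: TG vs TG ✓; k=3: TTG vs TGA ✗; k=4: CTTG vs TGAT ✗; k=5: CCTTG vs TGATT ✗; k=6: TCCTTG vs TGATTT ✗; k=7: TTCCTTG vs TGATTTT ✗.
Only k = 2 is perfect, so the longest perfect 3' overlap is 2.

Longest perfect overlap: 2 complementary base pairs; below the dimer-risk threshold (threshold 4).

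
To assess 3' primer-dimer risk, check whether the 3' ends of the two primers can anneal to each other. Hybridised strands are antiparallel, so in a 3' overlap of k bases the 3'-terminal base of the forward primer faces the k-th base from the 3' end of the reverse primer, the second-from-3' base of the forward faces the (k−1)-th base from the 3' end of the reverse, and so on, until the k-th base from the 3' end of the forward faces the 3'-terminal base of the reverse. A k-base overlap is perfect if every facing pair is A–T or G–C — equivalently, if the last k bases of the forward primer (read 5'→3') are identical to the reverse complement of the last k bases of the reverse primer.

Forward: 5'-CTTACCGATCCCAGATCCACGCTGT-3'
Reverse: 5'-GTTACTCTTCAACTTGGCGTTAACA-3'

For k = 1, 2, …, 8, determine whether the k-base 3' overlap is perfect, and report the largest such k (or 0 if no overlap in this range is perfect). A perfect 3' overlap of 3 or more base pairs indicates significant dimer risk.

Longest perfect overlap: 3 complementary base pairs; significant dimer risk (threshold 3).

Last 8 bases (5'→3') — forward …CACGCTGT, reverse …CGTTAACA.
Reverse complement of the reverse primer's last 8 bases: TGTTAACG; its first k bases are the reverse complement of the reverse primer's last k bases, so a perfect k-base overlap needs the forward primer's last k bases to equal them.
Comparing (forward last k vs required): k=1: T vs T ✓; k=2: GT vs TG ✗; k=3: TGT vs TGT ✓; k=4: CTGT vs TGTT ✗; k=5: GCTGT vs TGTTA ✗; k=6: CGCTGT vs TGTTAA ✗; k=7: ACGCTGT vs TGTTAAC ✗; k=8: CACGCTGT vs TGTTAACG ✗.
Perfect overlaps at k = 1, 3; the largest is 3.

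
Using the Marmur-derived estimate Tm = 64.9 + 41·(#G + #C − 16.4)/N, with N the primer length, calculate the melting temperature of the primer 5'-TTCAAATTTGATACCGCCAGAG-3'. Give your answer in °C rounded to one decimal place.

51.1°C

Base counts: A=7, T=6, G=4, C=5; G+C = 9, N = 22.
Tm = 64.9 + 41·(9 − 16.4)/22 = 64.9 + -303.40/22 = 51.1°C.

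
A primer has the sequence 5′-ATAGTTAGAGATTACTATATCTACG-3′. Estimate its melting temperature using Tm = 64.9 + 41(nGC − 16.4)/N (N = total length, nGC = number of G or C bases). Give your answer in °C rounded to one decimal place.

Base counts: A=9, T=9, G=4, C=3; G+C = 7, N = 25.
Tm = 64.9 + 41·(7 − 16.4)/25 = 64.9 + -385.40/25 = 49.5°C.

49.5°C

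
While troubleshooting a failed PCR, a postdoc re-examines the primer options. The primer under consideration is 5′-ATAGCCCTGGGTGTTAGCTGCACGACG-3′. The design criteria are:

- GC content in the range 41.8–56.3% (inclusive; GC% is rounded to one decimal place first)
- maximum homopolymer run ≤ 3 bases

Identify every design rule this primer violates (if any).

Base counts: A=5, T=6, G=9, C=7 (length 27).
GC content: GC 16/27 = 59.3%, outside 41.8–56.3% ✗
homopolymer run: longest run = 3 ✓

Fails: GC content.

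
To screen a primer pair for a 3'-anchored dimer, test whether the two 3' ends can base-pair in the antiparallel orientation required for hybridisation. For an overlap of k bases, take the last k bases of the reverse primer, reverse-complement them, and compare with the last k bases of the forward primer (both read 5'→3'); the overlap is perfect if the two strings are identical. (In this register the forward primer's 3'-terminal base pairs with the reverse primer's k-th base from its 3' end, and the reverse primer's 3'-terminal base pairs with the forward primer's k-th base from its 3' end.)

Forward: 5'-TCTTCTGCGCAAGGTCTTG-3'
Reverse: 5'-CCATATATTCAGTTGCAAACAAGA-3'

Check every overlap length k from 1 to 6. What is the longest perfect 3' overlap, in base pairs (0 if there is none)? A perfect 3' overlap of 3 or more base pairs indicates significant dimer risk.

Last 6 bases (5'→3') — forward …GTCTTG, reverse …ACAAGA.
Reverse complement of the reverse primer's last 6 bases: TCTTGT; its first k bases are the reverse complement of the reverse primer's last k bases, so a perfect k-base overlap needs the forward primer's last k bases to equal them.
Comparing (forward last k vs required): k=1: G vs T ✗; k=2: TG vs TC ✗; k=3: TTG vs TCT ✗; k=4: CTTG vs TCTT ✗; k=5: TCTTG vs TCTTG ✓; k=6: GTCTTG vs TCTTGT ✗.
Only k = 5 is perfect, so the longest perfect 3' overlap is 5.

Longest perfect overlap: 5 complementary base pairs; significant dimer risk (threshold 3).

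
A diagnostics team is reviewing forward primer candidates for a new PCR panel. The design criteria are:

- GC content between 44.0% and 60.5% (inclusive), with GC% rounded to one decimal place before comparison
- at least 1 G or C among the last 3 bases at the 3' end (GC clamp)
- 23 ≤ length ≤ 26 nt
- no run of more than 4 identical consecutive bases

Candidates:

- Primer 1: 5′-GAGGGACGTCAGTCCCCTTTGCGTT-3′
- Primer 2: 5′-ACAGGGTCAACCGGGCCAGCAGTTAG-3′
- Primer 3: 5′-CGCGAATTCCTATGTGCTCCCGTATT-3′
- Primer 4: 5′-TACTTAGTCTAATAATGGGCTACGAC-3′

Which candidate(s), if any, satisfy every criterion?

Primer 1 only.

Primer 1 (25 nt, A=3 T=7 G=8 C=7): GC 15/25 = 60.0% ✓; 3' end GTT has 1 G/C ✓; length 25 ✓; longest run = 4 ✓ — passes.
Primer 2 (26 nt, A=7 T=3 G=9 C=7): GC 16/26 = 61.5%, outside 44.0–60.5% ✗; 3' end TAG has 1 G/C ✓; length 26 ✓; longest run = 3 ✓ — fails.
Primer 3 (26 nt, A=4 T=9 G=5 C=8): GC 13/26 = 50.0% ✓; 3' end ATT has 0 G/C, need ≥1 ✗; length 26 ✓; longest run = 3 ✓ — fails.
Primer 4 (26 nt, A=8 T=8 G=5 C=5): GC 10/26 = 38.5%, outside 44.0–60.5% ✗; 3' end GAC has 2 G/C ✓; length 26 ✓; longest run = 3 ✓ — fails.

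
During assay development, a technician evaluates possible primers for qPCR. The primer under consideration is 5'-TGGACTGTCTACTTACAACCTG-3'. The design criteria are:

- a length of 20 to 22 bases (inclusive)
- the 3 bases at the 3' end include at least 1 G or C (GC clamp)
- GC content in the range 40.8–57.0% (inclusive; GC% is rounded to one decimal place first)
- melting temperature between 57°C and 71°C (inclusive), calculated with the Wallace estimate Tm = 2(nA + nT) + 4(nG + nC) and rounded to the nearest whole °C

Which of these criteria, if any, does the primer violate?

Meets all criteria.

Base counts: A=5, T=7, G=4, C=6 (length 22).
length: length 22 ✓
GC clamp: 3' end CTG has 2 G/C ✓
GC content: GC 10/22 = 45.5% ✓
Tm: Tm = 2·12 + 4·10 = 64°C ✓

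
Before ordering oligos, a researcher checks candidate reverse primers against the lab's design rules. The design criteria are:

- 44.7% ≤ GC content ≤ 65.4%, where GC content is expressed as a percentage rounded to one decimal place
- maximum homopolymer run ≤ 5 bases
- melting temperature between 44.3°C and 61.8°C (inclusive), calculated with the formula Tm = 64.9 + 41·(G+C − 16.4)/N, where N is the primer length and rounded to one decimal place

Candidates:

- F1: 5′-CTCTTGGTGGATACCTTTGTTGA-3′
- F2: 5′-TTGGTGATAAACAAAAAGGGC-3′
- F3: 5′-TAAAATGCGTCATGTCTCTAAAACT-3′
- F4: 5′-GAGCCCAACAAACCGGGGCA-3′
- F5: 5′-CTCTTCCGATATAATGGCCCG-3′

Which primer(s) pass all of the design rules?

F4 and F5.

F1 (23 nt, A=3 T=10 G=6 C=4): GC 10/23 = 43.5%, outside 44.7–65.4% ✗; longest run = 3 ✓; Tm = 64.9 + 41·(10 − 16.4)/23 = 53.5°C ✓ — fails.
F2 (21 nt, A=9 T=4 G=6 C=2): GC 8/21 = 38.1%, outside 44.7–65.4% ✗; longest run = 5 ✓; Tm = 64.9 + 41·(8 − 16.4)/21 = 48.5°C ✓ — fails.
F3 (25 nt, A=9 T=8 G=3 C=5): GC 8/25 = 32.0%, outside 44.7–65.4% ✗; longest run = 4 ✓; Tm = 64.9 + 41·(8 − 16.4)/25 = 51.1°C ✓ — fails.
F4 (20 nt, A=7 T=0 G=6 C=7): GC 13/20 = 65.0% ✓; longest run = 4 ✓; Tm = 64.9 + 41·(13 − 16.4)/20 = 57.9°C ✓ — passes.
F5 (21 nt, A=4 T=6 G=4 C=7): GC 11/21 = 52.4% ✓; longest run = 3 ✓; Tm = 64.9 + 41·(11 − 16.4)/21 = 54.4°C ✓ — passes.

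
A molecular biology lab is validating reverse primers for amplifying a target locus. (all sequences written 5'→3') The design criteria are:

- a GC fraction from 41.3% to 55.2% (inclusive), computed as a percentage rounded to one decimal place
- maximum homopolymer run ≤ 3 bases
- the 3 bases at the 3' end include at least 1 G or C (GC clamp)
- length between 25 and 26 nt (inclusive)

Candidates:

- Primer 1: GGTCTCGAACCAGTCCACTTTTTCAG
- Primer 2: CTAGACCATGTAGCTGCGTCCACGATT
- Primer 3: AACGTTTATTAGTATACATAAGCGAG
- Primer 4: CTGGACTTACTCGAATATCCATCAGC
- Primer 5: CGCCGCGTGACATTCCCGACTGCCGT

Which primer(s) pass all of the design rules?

Primer 4 only.

Primer 1 (26 nt, A=5 T=8 G=5 C=8): GC 13/26 = 50.0% ✓; longest run = 5, exceeds 3 ✗; 3' end CAG has 2 G/C ✓; length 26 ✓ — fails.
Primer 2 (27 nt, A=6 T=7 G=6 C=8): GC 14/27 = 51.9% ✓; longest run = 2 ✓; 3' end ATT has 0 G/C, need ≥1 ✗; length 27, outside 25–26 ✗ — fails.
Primer 3 (26 nt, A=10 T=8 G=5 C=3): GC 8/26 = 30.8%, outside 41.3–55.2% ✗; longest run = 3 ✓; 3' end GAG has 2 G/C ✓; length 26 ✓ — fails.
Primer 4 (26 nt, A=7 T=7 G=4 C=8): GC 12/26 = 46.2% ✓; longest run = 2 ✓; 3' end AGC has 2 G/C ✓; length 26 ✓ — passes.
Primer 5 (26 nt, A=3 T=5 G=7 C=11): GC 18/26 = 69.2%, outside 41.3–55.2% ✗; longest run = 3 ✓; 3' end CGT has 2 G/C ✓; length 26 ✓ — fails.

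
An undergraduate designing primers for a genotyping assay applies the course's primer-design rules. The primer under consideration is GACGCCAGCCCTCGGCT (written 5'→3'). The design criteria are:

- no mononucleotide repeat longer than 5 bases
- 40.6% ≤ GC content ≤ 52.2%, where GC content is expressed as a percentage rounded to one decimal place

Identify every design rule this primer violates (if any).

Base counts: A=2, T=2, G=5, C=8 (length 17).
homopolymer run: longest run = 3 ✓
GC content: GC 13/17 = 76.5%, outside 40.6–52.2% ✗

Fails: GC content.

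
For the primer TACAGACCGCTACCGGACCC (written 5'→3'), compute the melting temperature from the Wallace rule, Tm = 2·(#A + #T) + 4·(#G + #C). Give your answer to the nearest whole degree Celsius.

66°C

Base counts: A=5, T=2, G=4, C=9 (length 20).
Tm = 2·(5+2) + 4·(4+9) = 2·7 + 4·13 = 14 + 52 = 66°C.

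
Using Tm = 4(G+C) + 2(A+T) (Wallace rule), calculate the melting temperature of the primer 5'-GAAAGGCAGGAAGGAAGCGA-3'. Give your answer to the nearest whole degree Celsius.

62°C

Base counts: A=9, T=0, G=9, C=2 (length 20).
Tm = 2·(9+0) + 4·(9+2) = 2·9 + 4·11 = 18 + 44 = 62°C.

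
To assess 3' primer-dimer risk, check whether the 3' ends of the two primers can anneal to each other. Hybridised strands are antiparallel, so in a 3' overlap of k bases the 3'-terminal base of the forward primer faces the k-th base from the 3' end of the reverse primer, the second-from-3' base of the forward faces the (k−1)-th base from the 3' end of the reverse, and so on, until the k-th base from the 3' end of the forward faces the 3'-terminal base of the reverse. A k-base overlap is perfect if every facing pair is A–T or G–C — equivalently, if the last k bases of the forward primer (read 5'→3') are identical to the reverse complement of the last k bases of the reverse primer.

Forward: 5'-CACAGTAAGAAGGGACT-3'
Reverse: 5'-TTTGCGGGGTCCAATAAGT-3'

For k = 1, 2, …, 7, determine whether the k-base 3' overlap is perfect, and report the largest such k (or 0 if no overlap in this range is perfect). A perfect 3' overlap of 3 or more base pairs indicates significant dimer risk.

Longest perfect overlap: 3 complementary base pairs; significant dimer risk (threshold 3).

Last 7 bases (5'→3') — forward …AGGGACT, reverse …AATAAGT.
Reverse complement of the reverse primer's last 7 bases: ACTTATT; its first k bases are the reverse complement of the reverse primer's last k bases, so a perfect k-base overlap needs the forward primer's last k bases to equal them.
Comparing (forward last k vs required): k=1: T vs A ✗; k=2: CT vs AC ✗; k=3: ACT vs ACT ✓; k=4: GACT vs ACTT ✗; k=5: GGACT vs ACTTA ✗; k=6: GGGACT vs ACTTAT ✗; k=7: AGGGACT vs ACTTATT ✗.
Only k = 3 is perfect, so the longest perfect 3' overlap is 3.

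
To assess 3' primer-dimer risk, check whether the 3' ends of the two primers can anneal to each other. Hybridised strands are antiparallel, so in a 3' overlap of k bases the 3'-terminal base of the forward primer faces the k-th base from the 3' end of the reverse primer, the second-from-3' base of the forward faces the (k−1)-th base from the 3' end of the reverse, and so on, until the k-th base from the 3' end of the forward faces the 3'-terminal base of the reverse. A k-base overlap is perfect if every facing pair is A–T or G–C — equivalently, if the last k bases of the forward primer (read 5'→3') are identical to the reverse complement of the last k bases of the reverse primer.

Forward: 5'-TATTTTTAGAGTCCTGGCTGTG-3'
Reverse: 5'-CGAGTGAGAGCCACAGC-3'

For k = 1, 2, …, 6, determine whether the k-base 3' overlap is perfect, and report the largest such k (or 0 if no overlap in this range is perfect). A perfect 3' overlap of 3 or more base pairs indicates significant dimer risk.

Last 6 bases (5'→3') — forward …GCTGTG, reverse …CACAGC.
Reverse complement of the reverse primer's last 6 bases: GCTGTG; its first k bases are the reverse complement of the reverse primer's last k bases, so a perfect k-base overlap needs the forward primer's last k bases to equal them.
Comparing (forward last k vs required): k=1: G vs G ✓; k=2: TG vs GC ✗; k=3: GTG vs GCT ✗; k=4: TGTG vs GCTG ✗; k=5: CTGTG vs GCTGT ✗; k=6: GCTGTG vs GCTGTG ✓.
Perfect overlaps at k = 1, 6; the largest is 6.

Longest perfect overlap: 6 complementary base pairs; significant dimer risk (threshold 3).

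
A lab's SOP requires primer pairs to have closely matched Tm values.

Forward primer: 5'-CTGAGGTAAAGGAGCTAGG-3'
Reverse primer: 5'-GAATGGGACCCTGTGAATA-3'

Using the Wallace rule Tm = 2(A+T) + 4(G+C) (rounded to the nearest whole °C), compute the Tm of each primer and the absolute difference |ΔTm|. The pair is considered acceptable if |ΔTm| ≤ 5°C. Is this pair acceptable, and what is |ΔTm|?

Forward: A=6 T=3 G=8 C=2 → Tm = 2·9 + 4·10 = 58°C.
Reverse: A=6 T=4 G=6 C=3 → Tm = 2·10 + 4·9 = 56°C.
|ΔTm| = |58 − 56| = 2°C, ≤ 5°C.

|ΔTm| = 2°C; the pair is acceptable.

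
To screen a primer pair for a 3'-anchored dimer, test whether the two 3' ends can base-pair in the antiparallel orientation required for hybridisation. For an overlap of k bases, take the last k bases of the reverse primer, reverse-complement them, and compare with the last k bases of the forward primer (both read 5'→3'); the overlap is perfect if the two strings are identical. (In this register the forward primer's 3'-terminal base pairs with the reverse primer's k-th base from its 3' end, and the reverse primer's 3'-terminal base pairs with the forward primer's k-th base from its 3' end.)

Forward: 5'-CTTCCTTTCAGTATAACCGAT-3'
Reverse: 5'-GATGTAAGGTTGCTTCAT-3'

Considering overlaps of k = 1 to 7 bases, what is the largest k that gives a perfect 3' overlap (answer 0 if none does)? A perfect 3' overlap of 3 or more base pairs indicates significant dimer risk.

Longest perfect overlap: 2 complementary base pairs; below the dimer-risk threshold (threshold 3).

Last 7 bases (5'→3') — forward …AACCGAT, reverse …GCTTCAT.
Reverse complement of the reverse primer's last 7 bases: ATGAAGC; its first k bases are the reverse complement of the reverse primer's last k bases, so a perfect k-base overlap needs the forward primer's last k bases to equal them.
Comparing (forward last k vs required): k=1: T vs A ✗; k=2: AT vs AT ✓; k=3: GAT vs ATG ✗; k=4: CGAT vs ATGA ✗; k=5: CCGAT vs ATGAA ✗; k=6: ACCGAT vs ATGAAG ✗; k=7: AACCGAT vs ATGAAGC ✗.
Only k = 2 is perfect, so the longest perfect 3' overlap is 2.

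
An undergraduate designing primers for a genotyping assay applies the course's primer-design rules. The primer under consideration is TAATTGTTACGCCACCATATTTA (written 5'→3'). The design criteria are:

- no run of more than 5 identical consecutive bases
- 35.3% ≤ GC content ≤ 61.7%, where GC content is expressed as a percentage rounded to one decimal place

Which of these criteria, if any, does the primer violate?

Fails: GC content.

Base counts: A=7, T=9, G=2, C=5 (length 23).
homopolymer run: longest run = 3 ✓
GC content: GC 7/23 = 30.4%, outside 35.3–61.7% ✗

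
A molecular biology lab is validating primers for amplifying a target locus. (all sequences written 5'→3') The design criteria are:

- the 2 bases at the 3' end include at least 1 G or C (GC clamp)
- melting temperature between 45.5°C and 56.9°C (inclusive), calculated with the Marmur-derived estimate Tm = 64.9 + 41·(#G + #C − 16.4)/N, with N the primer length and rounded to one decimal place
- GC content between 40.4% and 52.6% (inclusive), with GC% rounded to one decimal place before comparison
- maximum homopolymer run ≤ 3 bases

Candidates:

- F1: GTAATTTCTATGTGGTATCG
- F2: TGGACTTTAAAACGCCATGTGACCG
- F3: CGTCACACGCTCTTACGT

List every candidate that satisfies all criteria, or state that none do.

None of the candidates satisfy all criteria.

F1 (20 nt, A=4 T=9 G=5 C=2): 3' end CG has 2 G/C ✓; Tm = 64.9 + 41·(7 − 16.4)/20 = 45.6°C ✓; GC 7/20 = 35.0%, outside 40.4–52.6% ✗; longest run = 3 ✓ — fails.
F2 (25 nt, A=7 T=6 G=6 C=6): 3' end CG has 2 G/C ✓; Tm = 64.9 + 41·(12 − 16.4)/25 = 57.7°C, outside 45.5–56.9°C ✗; GC 12/25 = 48.0% ✓; longest run = 4, exceeds 3 ✗ — fails.
F3 (18 nt, A=3 T=5 G=3 C=7): 3' end GT has 1 G/C ✓; Tm = 64.9 + 41·(10 − 16.4)/18 = 50.3°C ✓; GC 10/18 = 55.6%, outside 40.4–52.6% ✗; longest run = 2 ✓ — fails.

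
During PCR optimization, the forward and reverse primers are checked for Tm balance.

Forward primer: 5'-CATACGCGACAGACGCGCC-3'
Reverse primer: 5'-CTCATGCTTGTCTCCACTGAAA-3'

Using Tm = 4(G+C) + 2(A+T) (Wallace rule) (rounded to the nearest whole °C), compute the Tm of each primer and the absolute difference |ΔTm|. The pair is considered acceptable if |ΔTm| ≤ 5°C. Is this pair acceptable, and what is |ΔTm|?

|ΔTm| = 0°C; the pair is acceptable.

Forward: A=5 T=1 G=5 C=8 → Tm = 2·6 + 4·13 = 64°C.
Reverse: A=5 T=7 G=3 C=7 → Tm = 2·12 + 4·10 = 64°C.
|ΔTm| = |64 − 64| = 0°C, ≤ 5°C.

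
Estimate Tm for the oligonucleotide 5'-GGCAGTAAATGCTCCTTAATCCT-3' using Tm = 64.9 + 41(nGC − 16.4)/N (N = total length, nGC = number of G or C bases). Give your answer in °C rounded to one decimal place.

53.5°C

Base counts: A=6, T=7, G=4, C=6; G+C = 10, N = 23.
Tm = 64.9 + 41·(10 − 16.4)/23 = 64.9 + -262.40/23 = 53.5°C.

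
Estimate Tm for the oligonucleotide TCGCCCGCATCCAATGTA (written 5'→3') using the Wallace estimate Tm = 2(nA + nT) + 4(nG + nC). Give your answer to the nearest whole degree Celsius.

56°C

Base counts: A=4, T=4, G=3, C=7 (length 18).
Tm = 2·(4+4) + 4·(3+7) = 2·8 + 4·10 = 16 + 40 = 56°C.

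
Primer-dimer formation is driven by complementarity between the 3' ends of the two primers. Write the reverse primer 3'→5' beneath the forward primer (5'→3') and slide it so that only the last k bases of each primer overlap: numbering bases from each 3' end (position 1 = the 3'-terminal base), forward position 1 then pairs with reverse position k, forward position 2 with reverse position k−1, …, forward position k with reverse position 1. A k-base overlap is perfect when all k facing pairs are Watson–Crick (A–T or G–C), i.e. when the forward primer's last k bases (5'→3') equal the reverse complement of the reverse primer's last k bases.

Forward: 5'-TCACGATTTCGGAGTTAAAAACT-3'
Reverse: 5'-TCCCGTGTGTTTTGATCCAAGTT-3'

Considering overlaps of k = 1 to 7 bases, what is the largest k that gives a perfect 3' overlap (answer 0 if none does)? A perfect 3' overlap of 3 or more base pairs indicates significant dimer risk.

Last 7 bases (5'→3') — forward …AAAAACT, reverse …CCAAGTT.
Reverse complement of the reverse primer's last 7 bases: AACTTGG; its first k bases are the reverse complement of the reverse primer's last k bases, so a perfect k-base overlap needs the forward primer's last k bases to equal them.
Comparing (forward last k vs required): k=1: T vs A ✗; k=2: CT vs AA ✗; k=3: ACT vs AAC ✗; k=4: AACT vs AACT ✓; k=5: AAACT vs AACTT ✗; k=6: AAAACT vs AACTTG ✗; k=7: AAAAACT vs AACTTGG ✗.
Only k = 4 is perfect, so the longest perfect 3' overlap is 4.

Longest perfect overlap: 4 complementary base pairs; significant dimer risk (threshold 3).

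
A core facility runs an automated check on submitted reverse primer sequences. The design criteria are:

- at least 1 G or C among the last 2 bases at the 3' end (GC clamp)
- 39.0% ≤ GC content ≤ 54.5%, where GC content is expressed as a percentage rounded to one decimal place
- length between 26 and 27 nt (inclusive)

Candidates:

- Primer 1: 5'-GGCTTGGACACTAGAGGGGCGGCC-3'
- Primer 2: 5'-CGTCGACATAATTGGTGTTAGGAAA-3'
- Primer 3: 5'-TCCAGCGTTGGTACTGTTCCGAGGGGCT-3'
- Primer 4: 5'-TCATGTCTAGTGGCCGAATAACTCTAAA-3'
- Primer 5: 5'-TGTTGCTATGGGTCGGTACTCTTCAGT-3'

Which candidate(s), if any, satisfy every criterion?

Primer 5 only.

Primer 1 (24 nt, A=4 T=3 G=11 C=6): 3' end CC has 2 G/C ✓; GC 17/24 = 70.8%, outside 39.0–54.5% ✗; length 24, outside 26–27 ✗ — fails.
Primer 2 (25 nt, A=8 T=7 G=7 C=3): 3' end AA has 0 G/C, need ≥1 ✗; GC 10/25 = 40.0% ✓; length 25, outside 26–27 ✗ — fails.
Primer 3 (28 nt, A=3 T=8 G=10 C=7): 3' end CT has 1 G/C ✓; GC 17/28 = 60.7%, outside 39.0–54.5% ✗; length 28, outside 26–27 ✗ — fails.
Primer 4 (28 nt, A=9 T=8 G=5 C=6): 3' end AA has 0 G/C, need ≥1 ✗; GC 11/28 = 39.3% ✓; length 28, outside 26–27 ✗ — fails.
Primer 5 (27 nt, A=3 T=11 G=8 C=5): 3' end GT has 1 G/C ✓; GC 13/27 = 48.1% ✓; length 27 ✓ — passes.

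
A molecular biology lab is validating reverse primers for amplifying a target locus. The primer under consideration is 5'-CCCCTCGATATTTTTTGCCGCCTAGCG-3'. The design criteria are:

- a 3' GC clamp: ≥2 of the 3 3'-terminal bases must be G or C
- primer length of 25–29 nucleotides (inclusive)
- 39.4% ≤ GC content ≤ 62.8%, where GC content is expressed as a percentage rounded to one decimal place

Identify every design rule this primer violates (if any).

Base counts: A=3, T=9, G=5, C=10 (length 27).
GC clamp: 3' end GCG has 3 G/C ✓
length: length 27 ✓
GC content: GC 15/27 = 55.6% ✓

Meets all criteria.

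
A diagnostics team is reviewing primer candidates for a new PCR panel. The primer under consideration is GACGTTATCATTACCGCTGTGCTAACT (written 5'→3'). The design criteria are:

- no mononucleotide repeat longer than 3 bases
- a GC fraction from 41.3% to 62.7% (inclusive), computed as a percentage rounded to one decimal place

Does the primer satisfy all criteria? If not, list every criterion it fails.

Meets all criteria.

Base counts: A=6, T=9, G=5, C=7 (length 27).
homopolymer run: longest run = 2 ✓
GC content: GC 12/27 = 44.4% ✓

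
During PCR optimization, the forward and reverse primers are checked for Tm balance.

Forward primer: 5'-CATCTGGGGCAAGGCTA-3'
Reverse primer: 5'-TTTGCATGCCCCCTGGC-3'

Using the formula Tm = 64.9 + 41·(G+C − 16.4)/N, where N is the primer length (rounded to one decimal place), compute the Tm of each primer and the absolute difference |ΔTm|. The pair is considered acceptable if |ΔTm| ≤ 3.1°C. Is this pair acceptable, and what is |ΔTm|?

|ΔTm| = 2.4°C; the pair is acceptable.

Forward: G+C = 10, N = 17 → Tm = 64.9 + 41·(10 − 16.4)/17 = 49.5°C.
Reverse: G+C = 11, N = 17 → Tm = 64.9 + 41·(11 − 16.4)/17 = 51.9°C.
|ΔTm| = |49.5 − 51.9| = 2.4°C, ≤ 3.1°C.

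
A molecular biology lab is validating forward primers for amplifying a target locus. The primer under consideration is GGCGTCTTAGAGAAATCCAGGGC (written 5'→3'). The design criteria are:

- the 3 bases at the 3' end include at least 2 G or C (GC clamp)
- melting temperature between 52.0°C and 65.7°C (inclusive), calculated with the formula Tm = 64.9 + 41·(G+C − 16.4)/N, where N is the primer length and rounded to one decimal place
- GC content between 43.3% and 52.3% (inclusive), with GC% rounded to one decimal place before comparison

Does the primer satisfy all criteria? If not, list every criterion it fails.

Base counts: A=6, T=4, G=8, C=5 (length 23).
GC clamp: 3' end GGC has 3 G/C ✓
Tm: Tm = 64.9 + 41·(13 − 16.4)/23 = 58.8°C ✓
GC content: GC 13/23 = 56.5%, outside 43.3–52.3% ✗

Fails: GC content.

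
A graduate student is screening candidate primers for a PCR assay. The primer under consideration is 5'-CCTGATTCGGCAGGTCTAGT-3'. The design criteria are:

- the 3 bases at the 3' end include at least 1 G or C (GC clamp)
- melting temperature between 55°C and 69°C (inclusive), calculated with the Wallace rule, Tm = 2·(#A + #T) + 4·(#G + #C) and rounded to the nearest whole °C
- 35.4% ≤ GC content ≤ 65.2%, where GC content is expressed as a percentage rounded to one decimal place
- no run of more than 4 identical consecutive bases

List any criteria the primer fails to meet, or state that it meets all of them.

Base counts: A=3, T=6, G=6, C=5 (length 20).
GC clamp: 3' end AGT has 1 G/C ✓
Tm: Tm = 2·9 + 4·11 = 62°C ✓
GC content: GC 11/20 = 55.0% ✓
homopolymer run: longest run = 2 ✓

Meets all criteria.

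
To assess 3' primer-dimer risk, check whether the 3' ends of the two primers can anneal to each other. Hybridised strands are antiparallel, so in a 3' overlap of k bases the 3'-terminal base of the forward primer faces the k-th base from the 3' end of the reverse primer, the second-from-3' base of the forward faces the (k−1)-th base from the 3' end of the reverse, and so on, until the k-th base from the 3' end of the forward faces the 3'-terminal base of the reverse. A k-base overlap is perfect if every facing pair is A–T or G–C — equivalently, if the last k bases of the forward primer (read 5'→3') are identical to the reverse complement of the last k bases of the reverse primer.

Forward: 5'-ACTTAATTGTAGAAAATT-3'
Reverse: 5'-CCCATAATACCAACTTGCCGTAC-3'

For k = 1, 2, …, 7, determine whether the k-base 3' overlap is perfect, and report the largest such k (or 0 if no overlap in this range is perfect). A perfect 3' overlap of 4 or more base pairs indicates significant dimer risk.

Last 7 bases (5'→3') — forward …GAAAATT, reverse …GCCGTAC.
Reverse complement of the reverse primer's last 7 bases: GTACGGC; its first k bases are the reverse complement of the reverse primer's last k bases, so a perfect k-base overlap needs the forward primer's last k bases to equal them.
Comparing (forward last k vs required): k=1: T vs G ✗; k=2: TT vs GT ✗; k=3: ATT vs GTA ✗; k=4: AATT vs GTAC ✗; k=5: AAATT vs GTACG ✗; k=6: AAAATT vs GTACGG ✗; k=7: GAAAATT vs GTACGGC ✗.
No overlap length from 1 to 7 is perfect, so the longest perfect 3' overlap is 0.

Longest perfect overlap: 0 complementary base pairs; below the dimer-risk threshold (threshold 4).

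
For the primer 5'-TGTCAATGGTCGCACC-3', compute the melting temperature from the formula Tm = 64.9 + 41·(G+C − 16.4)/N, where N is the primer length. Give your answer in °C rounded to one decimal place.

Base counts: A=3, T=4, G=4, C=5; G+C = 9, N = 16.
Tm = 64.9 + 41·(9 − 16.4)/16 = 64.9 + -303.40/16 = 45.9°C.

45.9°C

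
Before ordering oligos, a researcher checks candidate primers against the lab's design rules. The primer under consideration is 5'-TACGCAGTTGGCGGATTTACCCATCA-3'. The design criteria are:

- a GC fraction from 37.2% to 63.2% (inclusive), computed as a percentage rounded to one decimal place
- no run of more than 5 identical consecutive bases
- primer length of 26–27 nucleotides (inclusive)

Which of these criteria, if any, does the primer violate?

Meets all criteria.

Base counts: A=6, T=7, G=6, C=7 (length 26).
GC content: GC 13/26 = 50.0% ✓
homopolymer run: longest run = 3 ✓
length: length 26 ✓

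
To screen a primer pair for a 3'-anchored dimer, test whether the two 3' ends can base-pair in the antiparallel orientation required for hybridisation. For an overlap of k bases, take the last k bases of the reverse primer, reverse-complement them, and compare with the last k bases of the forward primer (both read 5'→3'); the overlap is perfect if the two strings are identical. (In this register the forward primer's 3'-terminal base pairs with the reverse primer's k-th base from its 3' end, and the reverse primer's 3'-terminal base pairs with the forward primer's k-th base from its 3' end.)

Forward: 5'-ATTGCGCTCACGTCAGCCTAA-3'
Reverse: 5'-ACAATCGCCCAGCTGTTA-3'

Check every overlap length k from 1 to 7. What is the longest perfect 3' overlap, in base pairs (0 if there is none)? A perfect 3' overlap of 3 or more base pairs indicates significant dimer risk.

Longest perfect overlap: 3 complementary base pairs; significant dimer risk (threshold 3).

Last 7 bases (5'→3') — forward …AGCCTAA, reverse …GCTGTTA.
Reverse complement of the reverse primer's last 7 bases: TAACAGC; its first k bases are the reverse complement of the reverse primer's last k bases, so a perfect k-base overlap needs the forward primer's last k bases to equal them.
Comparing (forward last k vs required): k=1: A vs T ✗; k=2: AA vs TA ✗; k=3: TAA vs TAA ✓; k=4: CTAA vs TAAC ✗; k=5: CCTAA vs TAACA ✗; k=6: GCCTAA vs TAACAG ✗; k=7: AGCCTAA vs TAACAGC ✗.
Only k = 3 is perfect, so the longest perfect 3' overlap is 3.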